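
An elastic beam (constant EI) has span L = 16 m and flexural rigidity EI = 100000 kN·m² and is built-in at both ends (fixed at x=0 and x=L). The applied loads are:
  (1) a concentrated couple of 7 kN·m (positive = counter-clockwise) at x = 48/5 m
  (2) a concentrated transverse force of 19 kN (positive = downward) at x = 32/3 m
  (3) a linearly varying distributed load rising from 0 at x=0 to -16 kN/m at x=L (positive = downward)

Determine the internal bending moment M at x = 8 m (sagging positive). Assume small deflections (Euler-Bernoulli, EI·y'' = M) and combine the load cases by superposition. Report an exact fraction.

M(8) = -2954/45 kN·m

Load 1 — applied couple M₀=7 kN·m at a=48/5 m (b=L-a=32/5):
  M_1 = R_Ax - M_A  [x≤a] with R_A=63/100, M_A=56/25 = (63/100)·8 - (56/25) = 14/5 kN·m
Load 2 — point force P=19 kN at a=32/3 m (b=L-a=16/3):
  M_2 = Pb²(3a+b)x/L³ - Pab²/L²  [x≤a] = 19·(16/3)²·(3·(32/3)+(16/3))·8/16³ - 19·(32/3)·(16/3)²/16² = 152/9 kN·m
Load 3 — triangular load w₀=-16 kN/m (0→w₀ over full span):
  M_3 = 3w₀Lx/20 - w₀L²/30 - w₀x³/(6L) = 3·(-16)·16·8/20 - (-16)·16²/30 - (-16)·8³/(6·16) = -256/3 kN·m
Superposition: M = Σ M_i = -2954/45 kN·m ≈ -65.644444 kN·m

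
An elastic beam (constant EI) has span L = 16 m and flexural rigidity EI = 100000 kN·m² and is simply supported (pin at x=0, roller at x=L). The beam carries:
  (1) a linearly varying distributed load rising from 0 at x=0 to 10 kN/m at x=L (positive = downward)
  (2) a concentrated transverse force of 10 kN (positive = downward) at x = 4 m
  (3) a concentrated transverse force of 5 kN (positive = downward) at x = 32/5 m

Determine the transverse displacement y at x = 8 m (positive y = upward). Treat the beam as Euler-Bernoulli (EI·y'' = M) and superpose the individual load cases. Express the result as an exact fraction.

y(8) = -12319/234375 m

Load 1 — triangular load w₀=10 kN/m (0→w₀ over full span):
  y_1 = -w₀x(7L⁴-10L²x²+3x⁴)/(360LEI) = -10·8·(7·16⁴-10·16²·8²+3·8⁴)/(360·16·100000) = -16/375 m
Load 2 — point force P=10 kN at a=4 m (b=L-a=12):
  y_2 = -Pa(L-x)(2Lx-a²-x²)/(6LEI)  [x>a] = -10·4·(16-8)·(2·16·8-4²-8²)/(6·16·100000) = -11/1875 m
Load 3 — point force P=5 kN at a=32/5 m (b=L-a=48/5):
  y_3 = -Pa(L-x)(2Lx-a²-x²)/(6LEI)  [x>a] = -5·(32/5)·(16-8)·(2·16·8-(32/5)²-8²)/(6·16·100000) = -944/234375 m
Superposition: y = Σ y_i = -12319/234375 m ≈ -0.052561 m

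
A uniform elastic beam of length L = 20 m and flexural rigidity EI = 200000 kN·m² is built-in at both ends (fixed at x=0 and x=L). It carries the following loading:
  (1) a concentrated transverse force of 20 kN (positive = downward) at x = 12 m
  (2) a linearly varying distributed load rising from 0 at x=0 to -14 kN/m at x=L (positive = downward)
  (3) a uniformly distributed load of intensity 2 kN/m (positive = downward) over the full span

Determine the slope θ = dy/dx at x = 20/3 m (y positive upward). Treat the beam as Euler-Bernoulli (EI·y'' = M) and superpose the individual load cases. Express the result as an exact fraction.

Load 1 — point force P=20 kN at a=12 m (b=L-a=8):
  θ_1 = -Pb²x(2aL-(3a+b)x)/(2L³EI)  [x≤a] = -20·8²·(20/3)·(2·12·20-(3·12+8)·(20/3))/(2·20³·200000) = -14/28125 rad
Load 2 — triangular load w₀=-14 kN/m (0→w₀ over full span):
  θ_2 = -w₀(2x(L-x)(L-2x)(x+2L)+x²(L-x)²)/(120LEI) = -(-14)·(2·(20/3)·(20-(20/3))·(20-2·(20/3))·((20/3)+2·20)+(20/3)²·(20-(20/3))²)/(120·20·200000) = 56/30375 rad
Load 3 — uniform load w=2 kN/m over full span:
  θ_3 = -wx(L-x)(L-2x)/(12EI) = -2·(20/3)·(20-(20/3))·(20-2·(20/3))/(12·200000) = -1/2025 rad
Superposition: θ = Σ θ_i = 647/759375 rad ≈ 0.000852 rad

θ(20/3) = 647/759375 rad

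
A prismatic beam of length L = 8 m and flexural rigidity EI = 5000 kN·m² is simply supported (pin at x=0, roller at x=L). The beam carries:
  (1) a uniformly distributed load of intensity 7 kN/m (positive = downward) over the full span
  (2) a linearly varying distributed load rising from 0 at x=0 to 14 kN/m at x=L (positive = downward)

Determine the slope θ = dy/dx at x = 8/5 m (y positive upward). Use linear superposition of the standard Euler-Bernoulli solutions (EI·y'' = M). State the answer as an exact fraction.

Load 1 — uniform load w=7 kN/m over full span:
  θ_1 = -w(L³-6Lx²+4x³)/(24EI) = -7·(8³-6·8·(8/5)²+4·(8/5)³)/(24·5000) = -1848/78125 rad
Load 2 — triangular load w₀=14 kN/m (0→w₀ over full span):
  θ_2 = -w₀(7L⁴-30L²x²+15x⁴)/(360LEI) = -14·(7·8⁴-30·8²·(8/5)²+15·(8/5)⁴)/(360·8·5000) = -81536/3515625 rad
Superposition: θ = Σ θ_i = -164696/3515625 rad ≈ -0.046847 rad

θ(8/5) = -164696/3515625 rad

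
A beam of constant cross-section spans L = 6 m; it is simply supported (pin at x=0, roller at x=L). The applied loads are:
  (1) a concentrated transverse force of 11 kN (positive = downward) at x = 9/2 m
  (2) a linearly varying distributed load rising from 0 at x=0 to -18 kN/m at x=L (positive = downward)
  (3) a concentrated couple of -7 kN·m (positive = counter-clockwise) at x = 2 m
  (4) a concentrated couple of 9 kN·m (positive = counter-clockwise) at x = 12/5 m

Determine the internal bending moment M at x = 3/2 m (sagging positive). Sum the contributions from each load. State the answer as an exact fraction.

M(3/2) = -331/16 kN·m

Load 1 — point force P=11 kN at a=9/2 m (b=L-a=3/2):
  M_1 = Pbx/L  [x≤a] = 11·(3/2)·(3/2)/6 = 33/8 kN·m
Load 2 — triangular load w₀=-18 kN/m (0→w₀ over full span):
  M_2 = w₀Lx/6 - w₀x³/(6L) = (-18)·6·(3/2)/6 - (-18)·(3/2)³/(6·6) = -405/16 kN·m
Load 3 — applied couple M₀=-7 kN·m at a=2 m (b=L-a=4):
  M_3 = M₀x/L  [x≤a] = (-7)·(3/2)/6 = -7/4 kN·m
Load 4 — applied couple M₀=9 kN·m at a=12/5 m (b=L-a=18/5):
  M_4 = M₀x/L  [x≤a] = 9·(3/2)/6 = 9/4 kN·m
Superposition: M = Σ M_i = -331/16 kN·m ≈ -20.687500 kN·m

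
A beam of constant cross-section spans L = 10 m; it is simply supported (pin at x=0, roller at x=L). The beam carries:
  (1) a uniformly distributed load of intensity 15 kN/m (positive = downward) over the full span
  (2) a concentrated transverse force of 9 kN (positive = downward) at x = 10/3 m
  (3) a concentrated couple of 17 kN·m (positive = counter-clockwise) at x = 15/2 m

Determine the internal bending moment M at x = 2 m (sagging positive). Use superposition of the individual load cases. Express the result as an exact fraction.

Load 1 — uniform load w=15 kN/m over full span:
  M_1 = wx(L-x)/2 = 15·2·(10-2)/2 = 120 kN·m
Load 2 — point force P=9 kN at a=10/3 m (b=L-a=20/3):
  M_2 = Pbx/L  [x≤a] = 9·(20/3)·2/10 = 12 kN·m
Load 3 — applied couple M₀=17 kN·m at a=15/2 m (b=L-a=5/2):
  M_3 = M₀x/L  [x≤a] = 17·2/10 = 17/5 kN·m
Superposition: M = Σ M_i = 677/5 kN·m ≈ 135.400000 kN·m

M(2) = 677/5 kN·m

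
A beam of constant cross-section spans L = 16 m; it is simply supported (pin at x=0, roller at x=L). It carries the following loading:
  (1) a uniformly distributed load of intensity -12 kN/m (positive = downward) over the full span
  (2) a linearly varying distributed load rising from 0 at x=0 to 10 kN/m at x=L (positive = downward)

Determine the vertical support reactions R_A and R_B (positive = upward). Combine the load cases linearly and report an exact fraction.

R_A = -208/3 kN, R_B = -128/3 kN

Load 1 — uniform load w=-12 kN/m over full span:
  R_A = wL/2 = (-12)·16/2 = -96 kN
  R_B = wL/2 = (-12)·16/2 = -96 kN
Load 2 — triangular load w₀=10 kN/m (0→w₀ over full span):
  R_A = w₀L/6 = 10·16/6 = 80/3 kN
  R_B = w₀L/3 = 10·16/3 = 160/3 kN
Superposition: R_A = -208/3 kN, R_B = -128/3 kN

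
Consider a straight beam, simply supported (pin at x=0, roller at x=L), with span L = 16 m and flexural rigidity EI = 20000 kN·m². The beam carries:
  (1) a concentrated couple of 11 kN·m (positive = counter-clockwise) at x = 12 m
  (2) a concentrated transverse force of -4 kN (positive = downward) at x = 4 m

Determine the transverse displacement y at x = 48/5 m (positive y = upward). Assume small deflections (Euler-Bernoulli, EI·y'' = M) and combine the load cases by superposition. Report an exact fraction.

Load 1 — applied couple M₀=11 kN·m at a=12 m (b=L-a=4):
  y_1 = (M₀x³/(6L)+C₁x)/EI  [x≤a] with C₁=M₀(3b²-L²)/(6L)=-143/6 = (11·(48/5)³/(6·16)+(-143/6)·(48/5))/20000 = -1991/312500 m
Load 2 — point force P=-4 kN at a=4 m (b=L-a=12):
  y_2 = -Pa(L-x)(2Lx-a²-x²)/(6LEI)  [x>a] = -(-4)·4·(16-(48/5))·(2·16·(48/5)-4²-(48/5)²)/(6·16·20000) = 2488/234375 m
Superposition: y = Σ y_i = 3979/937500 m ≈ 0.004244 m

y(48/5) = 3979/937500 m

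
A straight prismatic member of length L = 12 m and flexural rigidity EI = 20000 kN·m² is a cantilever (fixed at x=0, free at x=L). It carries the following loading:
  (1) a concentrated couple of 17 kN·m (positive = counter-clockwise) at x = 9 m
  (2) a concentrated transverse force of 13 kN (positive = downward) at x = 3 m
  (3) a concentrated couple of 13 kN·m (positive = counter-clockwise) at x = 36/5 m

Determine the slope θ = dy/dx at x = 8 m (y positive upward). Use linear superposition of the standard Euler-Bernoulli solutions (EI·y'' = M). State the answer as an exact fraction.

θ(8) = 1711/200000 rad

Load 1 — applied couple M₀=17 kN·m at a=9 m (b=L-a=3):
  θ_1 = M₀x/EI  [x≤a] = 17·8/20000 = 17/2500 rad
Load 2 — point force P=13 kN at a=3 m (b=L-a=9):
  θ_2 = -Pa²/(2EI)  [x>a] = -13·3²/(2·20000) = -117/40000 rad
Load 3 — applied couple M₀=13 kN·m at a=36/5 m (b=L-a=24/5):
  θ_3 = M₀a/EI  [x>a] = 13·(36/5)/20000 = 117/25000 rad
Superposition: θ = Σ θ_i = 1711/200000 rad ≈ 0.008555 rad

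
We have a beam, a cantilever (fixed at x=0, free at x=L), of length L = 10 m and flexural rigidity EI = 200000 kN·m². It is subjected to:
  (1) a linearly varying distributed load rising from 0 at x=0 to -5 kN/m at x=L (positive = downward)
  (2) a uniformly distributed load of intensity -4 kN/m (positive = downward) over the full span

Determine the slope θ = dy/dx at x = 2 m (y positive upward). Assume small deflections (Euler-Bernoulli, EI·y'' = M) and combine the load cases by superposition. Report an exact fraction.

θ(2) = 609/200000 rad

Load 1 — triangular load w₀=-5 kN/m (0→w₀ over full span):
  θ_1 = (w₀Lx²/4-w₀L²x/3-w₀x⁴/(24L))/EI = ((-5)·10·2²/4-(-5)·10²·2/3-(-5)·2⁴/(24·10))/200000 = 851/600000 rad
Load 2 — uniform load w=-4 kN/m over full span:
  θ_2 = -wx(x²-3Lx+3L²)/(6EI) = -(-4)·2·(2²-3·10·2+3·10²)/(6·200000) = 61/37500 rad
Superposition: θ = Σ θ_i = 609/200000 rad ≈ 0.003045 rad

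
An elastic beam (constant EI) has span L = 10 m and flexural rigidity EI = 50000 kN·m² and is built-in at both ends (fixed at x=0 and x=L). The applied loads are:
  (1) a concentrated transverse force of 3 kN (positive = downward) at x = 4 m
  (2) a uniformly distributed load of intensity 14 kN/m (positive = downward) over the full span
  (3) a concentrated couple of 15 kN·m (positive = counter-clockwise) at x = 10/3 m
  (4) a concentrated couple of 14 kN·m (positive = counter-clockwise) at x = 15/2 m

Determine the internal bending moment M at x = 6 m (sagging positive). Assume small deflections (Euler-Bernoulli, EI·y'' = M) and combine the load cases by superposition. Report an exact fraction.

M(6) = 164257/3000 kN·m

Load 1 — point force P=3 kN at a=4 m (b=L-a=6):
  M_1 = Pa²(a+3b)(L-x)/L³ - Pa²b/L²  [x>a] = 3·4²·(4+3·6)·(10-6)/10³ - 3·4²·6/10² = 168/125 kN·m
Load 2 — uniform load w=14 kN/m over full span:
  M_2 = wLx/2 - wL²/12 - wx²/2 = 14·10·6/2 - 14·10²/12 - 14·6²/2 = 154/3 kN·m
Load 3 — applied couple M₀=15 kN·m at a=10/3 m (b=L-a=20/3):
  M_3 = R_Ax - M_A - M₀  [x>a] with R_A=2, M_A=0 = 2·6 - 0 - 15 = -3 kN·m
Load 4 — applied couple M₀=14 kN·m at a=15/2 m (b=L-a=5/2):
  M_4 = R_Ax - M_A  [x≤a] with R_A=63/40, M_A=35/8 = (63/40)·6 - (35/8) = 203/40 kN·m
Superposition: M = Σ M_i = 164257/3000 kN·m ≈ 54.752333 kN·m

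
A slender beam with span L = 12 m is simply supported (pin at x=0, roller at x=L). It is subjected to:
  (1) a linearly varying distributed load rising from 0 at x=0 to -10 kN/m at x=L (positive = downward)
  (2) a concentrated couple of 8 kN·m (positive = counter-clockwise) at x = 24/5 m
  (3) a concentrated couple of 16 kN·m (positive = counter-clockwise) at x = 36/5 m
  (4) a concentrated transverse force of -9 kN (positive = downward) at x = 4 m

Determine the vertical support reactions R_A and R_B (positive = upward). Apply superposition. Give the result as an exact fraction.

R_A = -24 kN, R_B = -45 kN

Load 1 — triangular load w₀=-10 kN/m (0→w₀ over full span):
  R_A = w₀L/6 = (-10)·12/6 = -20 kN
  R_B = w₀L/3 = (-10)·12/3 = -40 kN
Load 2 — applied couple M₀=8 kN·m at a=24/5 m (b=L-a=36/5):
  R_A = M₀/L = 8/12 = 2/3 kN
  R_B = -M₀/L = -8/12 = -2/3 kN
Load 3 — applied couple M₀=16 kN·m at a=36/5 m (b=L-a=24/5):
  R_A = M₀/L = 16/12 = 4/3 kN
  R_B = -M₀/L = -16/12 = -4/3 kN
Load 4 — point force P=-9 kN at a=4 m (b=L-a=8):
  R_A = Pb/L = (-9)·8/12 = -6 kN
  R_B = Pa/L = (-9)·4/12 = -3 kN
Superposition: R_A = -24 kN, R_B = -45 kN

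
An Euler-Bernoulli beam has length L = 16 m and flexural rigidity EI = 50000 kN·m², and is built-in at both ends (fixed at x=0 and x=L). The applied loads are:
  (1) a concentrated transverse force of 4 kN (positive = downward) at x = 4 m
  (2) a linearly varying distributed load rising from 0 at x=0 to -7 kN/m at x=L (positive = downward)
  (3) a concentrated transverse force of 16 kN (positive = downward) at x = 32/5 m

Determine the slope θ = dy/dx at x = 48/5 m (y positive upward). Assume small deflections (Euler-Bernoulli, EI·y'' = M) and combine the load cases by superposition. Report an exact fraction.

Load 1 — point force P=4 kN at a=4 m (b=L-a=12):
  θ_1 = Pa²(L-x)(2bL-(3b+a)(L-x))/(2L³EI)  [x>a] = 4·4²·(16-(48/5))·(2·12·16-(3·12+4)·(16-(48/5)))/(2·16³·50000) = 2/15625 rad
Load 2 — triangular load w₀=-7 kN/m (0→w₀ over full span):
  θ_2 = -w₀(2x(L-x)(L-2x)(x+2L)+x²(L-x)²)/(120LEI) = -(-7)·(2·(48/5)·(16-(48/5))·(16-2·(48/5))·((48/5)+2·16)+(48/5)²·(16-(48/5))²)/(120·16·50000) = -1792/1953125 rad
Load 3 — point force P=16 kN at a=32/5 m (b=L-a=48/5):
  θ_3 = Pa²(L-x)(2bL-(3b+a)(L-x))/(2L³EI)  [x>a] = 16·(32/5)²·(16-(48/5))·(2·(48/5)·16-(3·(48/5)+(32/5))·(16-(48/5)))/(2·16³·50000) = 8192/9765625 rad
Superposition: θ = Σ θ_i = 482/9765625 rad ≈ 0.000049 rad

θ(48/5) = 482/9765625 rad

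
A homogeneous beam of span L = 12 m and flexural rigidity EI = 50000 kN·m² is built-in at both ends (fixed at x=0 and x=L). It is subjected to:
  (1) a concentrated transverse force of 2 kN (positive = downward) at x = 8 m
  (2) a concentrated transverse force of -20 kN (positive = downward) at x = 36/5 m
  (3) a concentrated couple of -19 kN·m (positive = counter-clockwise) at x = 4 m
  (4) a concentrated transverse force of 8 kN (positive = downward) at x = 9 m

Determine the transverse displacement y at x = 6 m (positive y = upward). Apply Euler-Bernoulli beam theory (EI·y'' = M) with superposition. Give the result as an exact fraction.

Load 1 — point force P=2 kN at a=8 m (b=L-a=4):
  y_1 = -Pb²x²(3aL-(3a+b)x)/(6L³EI)  [x≤a] = -2·4²·6²·(3·8·12-(3·8+4)·6)/(6·12³·50000) = -1/3750 m
Load 2 — point force P=-20 kN at a=36/5 m (b=L-a=24/5):
  y_2 = -Pb²x²(3aL-(3a+b)x)/(6L³EI)  [x≤a] = -(-20)·(24/5)²·6²·(3·(36/5)·12-(3·(36/5)+(24/5))·6)/(6·12³·50000) = 252/78125 m
Load 3 — applied couple M₀=-19 kN·m at a=4 m (b=L-a=8):
  y_3 = (R_Ax³/6 - M_Ax²/2 - M₀(x-a)²/2)/EI  [x>a] with R_A=-19/9, M_A=0 = ((-19/9)·6³/6 - 0·6²/2 - (-19)·(6-4)²/2)/50000 = -19/25000 m
Load 4 — point force P=8 kN at a=9 m (b=L-a=3):
  y_4 = -Pb²x²(3aL-(3a+b)x)/(6L³EI)  [x≤a] = -8·3²·6²·(3·9·12-(3·9+3)·6)/(6·12³·50000) = -9/12500 m
Superposition: y = Σ y_i = 2773/1875000 m ≈ 0.001479 m

y(6) = 2773/1875000 m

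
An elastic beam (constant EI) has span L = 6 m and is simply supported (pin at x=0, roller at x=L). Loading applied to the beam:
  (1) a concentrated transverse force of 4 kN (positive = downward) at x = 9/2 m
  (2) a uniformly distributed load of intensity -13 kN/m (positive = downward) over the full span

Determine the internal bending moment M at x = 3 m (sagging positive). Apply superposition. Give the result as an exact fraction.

M(3) = -111/2 kN·m

Load 1 — point force P=4 kN at a=9/2 m (b=L-a=3/2):
  M_1 = Pbx/L  [x≤a] = 4·(3/2)·3/6 = 3 kN·m
Load 2 — uniform load w=-13 kN/m over full span:
  M_2 = wx(L-x)/2 = (-13)·3·(6-3)/2 = -117/2 kN·m
Superposition: M = Σ M_i = -111/2 kN·m ≈ -55.500000 kN·m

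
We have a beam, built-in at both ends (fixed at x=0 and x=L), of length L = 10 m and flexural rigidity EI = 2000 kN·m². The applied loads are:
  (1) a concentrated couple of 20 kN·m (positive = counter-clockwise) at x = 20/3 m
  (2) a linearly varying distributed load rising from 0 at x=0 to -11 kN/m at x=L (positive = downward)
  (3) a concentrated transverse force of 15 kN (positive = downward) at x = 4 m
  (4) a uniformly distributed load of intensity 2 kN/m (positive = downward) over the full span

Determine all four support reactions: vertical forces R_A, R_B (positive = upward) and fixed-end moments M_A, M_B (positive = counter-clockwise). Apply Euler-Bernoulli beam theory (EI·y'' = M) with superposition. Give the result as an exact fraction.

Load 1 — applied couple M₀=20 kN·m at a=20/3 m (b=L-a=10/3):
  R_A = 6M₀ab/L³ = 6·20·(20/3)·(10/3)/10³ = 8/3 kN
  M_A = M₀b(2a-b)/L² = 20·(10/3)·(2·(20/3)-(10/3))/10² = 20/3 kN·m
  R_B = -6M₀ab/L³ = -6·20·(20/3)·(10/3)/10³ = -8/3 kN
  M_B = M₀a(2b-a)/L² = 20·(20/3)·(2·(10/3)-(20/3))/10² = 0 kN·m
Load 2 — triangular load w₀=-11 kN/m (0→w₀ over full span):
  R_A = 3w₀L/20 = 3·(-11)·10/20 = -33/2 kN
  M_A = w₀L²/30 = (-11)·10²/30 = -110/3 kN·m
  R_B = 7w₀L/20 = 7·(-11)·10/20 = -77/2 kN
  M_B = -w₀L²/20 = -(-11)·10²/20 = 55 kN·m
Load 3 — point force P=15 kN at a=4 m (b=L-a=6):
  R_A = Pb²(3a+b)/L³ = 15·6²·(3·4+6)/10³ = 243/25 kN
  M_A = Pab²/L² = 15·4·6²/10² = 108/5 kN·m
  R_B = Pa²(a+3b)/L³ = 15·4²·(4+3·6)/10³ = 132/25 kN
  M_B = -Pa²b/L² = -15·4²·6/10² = -72/5 kN·m
Load 4 — uniform load w=2 kN/m over full span:
  R_A = wL/2 = 2·10/2 = 10 kN
  M_A = wL²/12 = 2·10²/12 = 50/3 kN·m
  R_B = wL/2 = 2·10/2 = 10 kN
  M_B = -wL²/12 = -2·10²/12 = -50/3 kN·m
Superposition: R_A = 883/150 kN, M_A = 124/15 kN·m, R_B = -3883/150 kN, M_B = 359/15 kN·m

R_A = 883/150 kN, M_A = 124/15 kN·m, R_B = -3883/150 kN, M_B = 359/15 kN·m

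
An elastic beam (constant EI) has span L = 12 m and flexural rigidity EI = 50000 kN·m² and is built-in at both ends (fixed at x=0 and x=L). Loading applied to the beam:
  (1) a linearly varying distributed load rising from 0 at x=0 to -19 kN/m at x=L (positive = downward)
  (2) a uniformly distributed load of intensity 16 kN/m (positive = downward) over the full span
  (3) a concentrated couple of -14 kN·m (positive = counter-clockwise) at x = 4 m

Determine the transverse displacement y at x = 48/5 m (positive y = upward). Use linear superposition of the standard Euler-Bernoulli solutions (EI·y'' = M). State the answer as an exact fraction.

Load 1 — triangular load w₀=-19 kN/m (0→w₀ over full span):
  y_1 = -w₀x²(L-x)²(x+2L)/(120LEI) = -(-19)·(48/5)²·(12-(48/5))²·((48/5)+2·12)/(120·12·50000) = 229824/48828125 m
Load 2 — uniform load w=16 kN/m over full span:
  y_2 = -wx²(L-x)²/(24EI) = -16·(48/5)²·(12-(48/5))²/(24·50000) = -13824/1953125 m
Load 3 — applied couple M₀=-14 kN·m at a=4 m (b=L-a=8):
  y_3 = (R_Ax³/6 - M_Ax²/2 - M₀(x-a)²/2)/EI  [x>a] with R_A=-14/9, M_A=0 = ((-14/9)·(48/5)³/6 - 0·(48/5)²/2 - (-14)·((48/5)-4)²/2)/50000 = -77/390625 m
Superposition: y = Σ y_i = -125401/48828125 m ≈ -0.002568 m

y(48/5) = -125401/48828125 m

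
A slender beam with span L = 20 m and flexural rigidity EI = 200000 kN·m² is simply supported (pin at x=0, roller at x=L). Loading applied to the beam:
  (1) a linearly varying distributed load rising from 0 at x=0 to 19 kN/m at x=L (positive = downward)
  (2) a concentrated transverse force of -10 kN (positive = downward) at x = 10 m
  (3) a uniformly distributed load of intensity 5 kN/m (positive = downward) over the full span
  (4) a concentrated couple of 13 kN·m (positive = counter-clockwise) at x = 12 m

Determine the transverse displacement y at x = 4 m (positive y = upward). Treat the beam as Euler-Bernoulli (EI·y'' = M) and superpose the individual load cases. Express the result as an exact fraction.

Load 1 — triangular load w₀=19 kN/m (0→w₀ over full span):
  y_1 = -w₀x(7L⁴-10L²x²+3x⁴)/(360LEI) = -19·4·(7·20⁴-10·20²·4²+3·4⁴)/(360·20·200000) = -13072/234375 m
Load 2 — point force P=-10 kN at a=10 m (b=L-a=10):
  y_2 = -Pbx(L²-b²-x²)/(6LEI)  [x≤a] = -(-10)·10·4·(20²-10²-4²)/(6·20·200000) = 71/15000 m
Load 3 — uniform load w=5 kN/m over full span:
  y_3 = -wx(L³-2Lx²+x³)/(24EI) = -5·4·(20³-2·20·4²+4³)/(24·200000) = -58/1875 m
Load 4 — applied couple M₀=13 kN·m at a=12 m (b=L-a=8):
  y_4 = (M₀x³/(6L)+C₁x)/EI  [x≤a] with C₁=M₀(3b²-L²)/(6L)=-338/15 = (13·4³/(6·20)+(-338/15)·4)/200000 = -13/31250 m
Superposition: y = Σ y_i = -154481/1875000 m ≈ -0.082390 m

y(4) = -154481/1875000 m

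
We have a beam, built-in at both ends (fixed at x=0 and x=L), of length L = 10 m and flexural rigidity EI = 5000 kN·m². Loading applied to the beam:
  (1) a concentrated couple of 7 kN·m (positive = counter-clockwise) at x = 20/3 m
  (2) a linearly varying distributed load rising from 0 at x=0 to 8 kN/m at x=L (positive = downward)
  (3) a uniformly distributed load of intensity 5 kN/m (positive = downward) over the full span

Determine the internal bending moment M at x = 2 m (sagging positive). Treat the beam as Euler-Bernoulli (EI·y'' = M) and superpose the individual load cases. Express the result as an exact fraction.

M(2) = -88/15 kN·m

Load 1 — applied couple M₀=7 kN·m at a=20/3 m (b=L-a=10/3):
  M_1 = R_Ax - M_A  [x≤a] with R_A=14/15, M_A=7/3 = (14/15)·2 - (7/3) = -7/15 kN·m
Load 2 — triangular load w₀=8 kN/m (0→w₀ over full span):
  M_2 = 3w₀Lx/20 - w₀L²/30 - w₀x³/(6L) = 3·8·10·2/20 - 8·10²/30 - 8·2³/(6·10) = -56/15 kN·m
Load 3 — uniform load w=5 kN/m over full span:
  M_3 = wLx/2 - wL²/12 - wx²/2 = 5·10·2/2 - 5·10²/12 - 5·2²/2 = -5/3 kN·m
Superposition: M = Σ M_i = -88/15 kN·m ≈ -5.866667 kN·m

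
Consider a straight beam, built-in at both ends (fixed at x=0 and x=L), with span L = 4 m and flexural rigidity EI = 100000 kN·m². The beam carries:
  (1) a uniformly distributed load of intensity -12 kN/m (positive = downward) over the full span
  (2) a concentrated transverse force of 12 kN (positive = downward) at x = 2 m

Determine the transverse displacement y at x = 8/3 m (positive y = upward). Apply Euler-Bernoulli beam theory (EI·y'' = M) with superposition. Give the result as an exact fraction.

Load 1 — uniform load w=-12 kN/m over full span:
  y_1 = -wx²(L-x)²/(24EI) = -(-12)·(8/3)²·(4-(8/3))²/(24·100000) = 16/253125 m
Load 2 — point force P=12 kN at a=2 m (b=L-a=2):
  y_2 = -Pa²(L-x)²(3bL-(3b+a)(L-x))/(6L³EI)  [x>a] = -12·2²·(4-(8/3))²·(3·2·4-(3·2+2)·(4-(8/3)))/(6·4³·100000) = -1/33750 m
Superposition: y = Σ y_i = 17/506250 m ≈ 0.000034 m

y(8/3) = 17/506250 m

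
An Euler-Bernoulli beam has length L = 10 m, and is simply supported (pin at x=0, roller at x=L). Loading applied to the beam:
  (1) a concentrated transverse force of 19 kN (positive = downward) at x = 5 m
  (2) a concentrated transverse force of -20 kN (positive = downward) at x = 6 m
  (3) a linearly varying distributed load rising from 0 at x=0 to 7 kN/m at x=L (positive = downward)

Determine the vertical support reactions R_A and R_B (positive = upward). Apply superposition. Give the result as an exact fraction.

Load 1 — point force P=19 kN at a=5 m (b=L-a=5):
  R_A = Pb/L = 19·5/10 = 19/2 kN
  R_B = Pa/L = 19·5/10 = 19/2 kN
Load 2 — point force P=-20 kN at a=6 m (b=L-a=4):
  R_A = Pb/L = (-20)·4/10 = -8 kN
  R_B = Pa/L = (-20)·6/10 = -12 kN
Load 3 — triangular load w₀=7 kN/m (0→w₀ over full span):
  R_A = w₀L/6 = 7·10/6 = 35/3 kN
  R_B = w₀L/3 = 7·10/3 = 70/3 kN
Superposition: R_A = 79/6 kN, R_B = 125/6 kN

R_A = 79/6 kN, R_B = 125/6 kN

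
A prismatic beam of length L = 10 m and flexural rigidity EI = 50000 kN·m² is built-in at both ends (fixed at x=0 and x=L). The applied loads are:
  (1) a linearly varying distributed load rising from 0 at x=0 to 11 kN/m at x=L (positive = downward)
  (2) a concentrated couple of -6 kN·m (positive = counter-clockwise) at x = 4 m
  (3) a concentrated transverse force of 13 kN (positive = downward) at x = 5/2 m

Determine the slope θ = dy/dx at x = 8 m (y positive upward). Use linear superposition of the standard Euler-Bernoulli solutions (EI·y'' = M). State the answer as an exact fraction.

Load 1 — triangular load w₀=11 kN/m (0→w₀ over full span):
  θ_1 = -w₀(2x(L-x)(L-2x)(x+2L)+x²(L-x)²)/(120LEI) = -11·(2·8·(10-8)·(10-2·8)·(8+2·10)+8²·(10-8)²)/(120·10·50000) = 44/46875 rad
Load 2 — applied couple M₀=-6 kN·m at a=4 m (b=L-a=6):
  θ_2 = (R_Ax²/2 - M_Ax - M₀(x-a))/EI  [x>a] with R_A=-108/125, M_A=-18/25 = ((-108/125)·8²/2 - (-18/25)·8 - (-6)·(8-4))/50000 = 33/781250 rad
Load 3 — point force P=13 kN at a=5/2 m (b=L-a=15/2):
  θ_3 = Pa²(L-x)(2bL-(3b+a)(L-x))/(2L³EI)  [x>a] = 13·(5/2)²·(10-8)·(2·(15/2)·10-(3·(15/2)+(5/2))·(10-8))/(2·10³·50000) = 13/80000 rad
Superposition: θ = Σ θ_i = 171511/150000000 rad ≈ 0.001143 rad

θ(8) = 171511/150000000 rad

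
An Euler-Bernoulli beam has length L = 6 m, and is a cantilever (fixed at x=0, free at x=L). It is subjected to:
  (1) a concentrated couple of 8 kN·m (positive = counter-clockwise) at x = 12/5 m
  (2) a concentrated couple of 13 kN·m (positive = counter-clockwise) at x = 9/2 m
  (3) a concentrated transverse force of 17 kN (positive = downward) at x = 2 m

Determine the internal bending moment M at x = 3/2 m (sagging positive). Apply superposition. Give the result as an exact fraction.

Load 1 — applied couple M₀=8 kN·m at a=12/5 m (b=L-a=18/5):
  M_1 = M₀  [x≤a] = 8 = 8 kN·m
Load 2 — applied couple M₀=13 kN·m at a=9/2 m (b=L-a=3/2):
  M_2 = M₀  [x≤a] = 13 = 13 kN·m
Load 3 — point force P=17 kN at a=2 m (b=L-a=4):
  M_3 = -P(a-x)  [x≤a] = -17·(2-(3/2)) = -17/2 kN·m
Superposition: M = Σ M_i = 25/2 kN·m ≈ 12.500000 kN·m

M(3/2) = 25/2 kN·m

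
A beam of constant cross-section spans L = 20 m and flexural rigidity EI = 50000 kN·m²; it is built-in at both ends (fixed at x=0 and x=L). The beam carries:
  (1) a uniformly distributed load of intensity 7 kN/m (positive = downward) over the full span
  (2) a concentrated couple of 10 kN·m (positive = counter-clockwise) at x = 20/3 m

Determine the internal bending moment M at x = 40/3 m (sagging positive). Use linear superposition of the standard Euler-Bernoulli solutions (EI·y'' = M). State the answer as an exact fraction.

Load 1 — uniform load w=7 kN/m over full span:
  M_1 = wLx/2 - wL²/12 - wx²/2 = 7·20·(40/3)/2 - 7·20²/12 - 7·(40/3)²/2 = 700/9 kN·m
Load 2 — applied couple M₀=10 kN·m at a=20/3 m (b=L-a=40/3):
  M_2 = R_Ax - M_A - M₀  [x>a] with R_A=2/3, M_A=0 = (2/3)·(40/3) - 0 - 10 = -10/9 kN·m
Superposition: M = Σ M_i = 230/3 kN·m ≈ 76.666667 kN·m

M(40/3) = 230/3 kN·m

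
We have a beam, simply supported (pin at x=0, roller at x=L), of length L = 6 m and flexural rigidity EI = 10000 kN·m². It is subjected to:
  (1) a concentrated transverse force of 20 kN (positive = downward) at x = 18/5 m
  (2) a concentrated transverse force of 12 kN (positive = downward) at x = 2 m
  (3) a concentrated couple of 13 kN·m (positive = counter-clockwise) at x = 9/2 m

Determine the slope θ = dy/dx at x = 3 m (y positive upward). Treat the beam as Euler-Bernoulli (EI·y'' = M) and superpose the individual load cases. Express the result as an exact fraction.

Load 1 — point force P=20 kN at a=18/5 m (b=L-a=12/5):
  θ_1 = -Pb(L²-b²-3x²)/(6LEI)  [x≤a] = -20·(12/5)·(6²-(12/5)²-3·3²)/(6·6·10000) = -27/62500 rad
Load 2 — point force P=12 kN at a=2 m (b=L-a=4):
  θ_2 = -Pa(2L²-6Lx+3x²+a²)/(6LEI)  [x>a] = -12·2·(2·6²-6·6·3+3·3²+2²)/(6·6·10000) = 1/3000 rad
Load 3 — applied couple M₀=13 kN·m at a=9/2 m (b=L-a=3/2):
  θ_3 = (M₀x²/(2L)+C₁)/EI  [x≤a] with C₁=M₀(3b²-L²)/(6L)=-169/16 = (13·3²/(2·6)+(-169/16))/10000 = -13/160000 rad
Superposition: θ = Σ θ_i = -2159/12000000 rad ≈ -0.000180 rad

θ(3) = -2159/12000000 rad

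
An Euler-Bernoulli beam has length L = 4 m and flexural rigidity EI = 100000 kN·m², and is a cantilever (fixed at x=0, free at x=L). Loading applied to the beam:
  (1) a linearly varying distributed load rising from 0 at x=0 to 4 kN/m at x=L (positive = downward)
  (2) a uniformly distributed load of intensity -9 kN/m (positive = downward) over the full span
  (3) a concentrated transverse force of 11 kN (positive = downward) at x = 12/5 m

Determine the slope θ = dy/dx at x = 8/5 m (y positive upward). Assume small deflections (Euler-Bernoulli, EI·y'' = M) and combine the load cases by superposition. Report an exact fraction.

θ(8/5) = 448/1953125 rad

Load 1 — triangular load w₀=4 kN/m (0→w₀ over full span):
  θ_1 = (w₀Lx²/4-w₀L²x/3-w₀x⁴/(24L))/EI = (4·4·(8/5)²/4-4·4²·(8/5)/3-4·(8/5)⁴/(24·4))/100000 = -472/1953125 rad
Load 2 — uniform load w=-9 kN/m over full span:
  θ_2 = -wx(x²-3Lx+3L²)/(6EI) = -(-9)·(8/5)·((8/5)²-3·4·(8/5)+3·4²)/(6·100000) = 294/390625 rad
Load 3 — point force P=11 kN at a=12/5 m (b=L-a=8/5):
  θ_3 = -Px(2a-x)/(2EI)  [x≤a] = -11·(8/5)·(2·(12/5)-(8/5))/(2·100000) = -22/78125 rad
Superposition: θ = Σ θ_i = 448/1953125 rad ≈ 0.000229 rad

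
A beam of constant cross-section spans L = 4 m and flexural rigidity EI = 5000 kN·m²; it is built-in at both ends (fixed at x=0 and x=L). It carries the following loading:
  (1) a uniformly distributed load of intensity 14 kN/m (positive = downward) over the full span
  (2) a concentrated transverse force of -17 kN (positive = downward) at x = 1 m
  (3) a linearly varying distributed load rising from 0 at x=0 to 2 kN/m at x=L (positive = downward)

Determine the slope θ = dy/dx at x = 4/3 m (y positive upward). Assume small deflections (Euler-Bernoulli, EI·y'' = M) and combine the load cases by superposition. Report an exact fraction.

θ(4/3) = -12169/12150000 rad

Load 1 — uniform load w=14 kN/m over full span:
  θ_1 = -wx(L-x)(L-2x)/(12EI) = -14·(4/3)·(4-(4/3))·(4-2·(4/3))/(12·5000) = -56/50625 rad
Load 2 — point force P=-17 kN at a=1 m (b=L-a=3):
  θ_2 = Pa²(L-x)(2bL-(3b+a)(L-x))/(2L³EI)  [x>a] = (-17)·1²·(4-(4/3))·(2·3·4-(3·3+1)·(4-(4/3)))/(2·4³·5000) = 17/90000 rad
Load 3 — triangular load w₀=2 kN/m (0→w₀ over full span):
  θ_3 = -w₀(2x(L-x)(L-2x)(x+2L)+x²(L-x)²)/(120LEI) = -2·(2·(4/3)·(4-(4/3))·(4-2·(4/3))·((4/3)+2·4)+(4/3)²·(4-(4/3))²)/(120·4·5000) = -64/759375 rad
Superposition: θ = Σ θ_i = -12169/12150000 rad ≈ -0.001002 rad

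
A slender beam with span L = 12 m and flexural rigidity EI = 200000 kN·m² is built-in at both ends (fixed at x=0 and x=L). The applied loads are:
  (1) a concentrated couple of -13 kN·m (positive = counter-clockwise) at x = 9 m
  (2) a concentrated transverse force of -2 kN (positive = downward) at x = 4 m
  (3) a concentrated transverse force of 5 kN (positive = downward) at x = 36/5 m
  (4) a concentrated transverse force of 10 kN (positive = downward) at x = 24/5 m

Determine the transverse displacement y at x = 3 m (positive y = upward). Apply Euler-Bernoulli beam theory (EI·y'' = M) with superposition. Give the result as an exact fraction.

Load 1 — applied couple M₀=-13 kN·m at a=9 m (b=L-a=3):
  y_1 = (R_Ax³/6 - M_Ax²/2)/EI  [x≤a] with R_A=-39/32, M_A=-65/16 = ((-39/32)·3³/6 - (-65/16)·3²/2)/200000 = 819/12800000 m
Load 2 — point force P=-2 kN at a=4 m (b=L-a=8):
  y_2 = -Pb²x²(3aL-(3a+b)x)/(6L³EI)  [x≤a] = -(-2)·8²·3²·(3·4·12-(3·4+8)·3)/(6·12³·200000) = 7/150000 m
Load 3 — point force P=5 kN at a=36/5 m (b=L-a=24/5):
  y_3 = -Pb²x²(3aL-(3a+b)x)/(6L³EI)  [x≤a] = -5·(24/5)²·3²·(3·(36/5)·12-(3·(36/5)+(24/5))·3)/(6·12³·200000) = -9/100000 m
Load 4 — point force P=10 kN at a=24/5 m (b=L-a=36/5):
  y_4 = -Pb²x²(3aL-(3a+b)x)/(6L³EI)  [x≤a] = -10·(36/5)²·3²·(3·(24/5)·12-(3·(24/5)+(36/5))·3)/(6·12³·200000) = -243/1000000 m
Superposition: y = Σ y_i = -42691/192000000 m ≈ -0.000222 m

y(3) = -42691/192000000 m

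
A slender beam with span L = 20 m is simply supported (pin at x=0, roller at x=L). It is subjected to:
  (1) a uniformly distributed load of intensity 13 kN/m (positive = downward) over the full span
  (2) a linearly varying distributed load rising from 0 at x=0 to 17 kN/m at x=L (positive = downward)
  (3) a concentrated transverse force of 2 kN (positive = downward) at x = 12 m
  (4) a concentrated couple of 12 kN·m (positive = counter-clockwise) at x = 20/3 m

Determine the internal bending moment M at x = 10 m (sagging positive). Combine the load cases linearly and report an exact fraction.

Load 1 — uniform load w=13 kN/m over full span:
  M_1 = wx(L-x)/2 = 13·10·(20-10)/2 = 650 kN·m
Load 2 — triangular load w₀=17 kN/m (0→w₀ over full span):
  M_2 = w₀Lx/6 - w₀x³/(6L) = 17·20·10/6 - 17·10³/(6·20) = 425 kN·m
Load 3 — point force P=2 kN at a=12 m (b=L-a=8):
  M_3 = Pbx/L  [x≤a] = 2·8·10/20 = 8 kN·m
Load 4 — applied couple M₀=12 kN·m at a=20/3 m (b=L-a=40/3):
  M_4 = M₀x/L - M₀  [x>a] = 12·10/20 - 12 = -6 kN·m
Superposition: M = Σ M_i = 1077 kN·m ≈ 1077.000000 kN·m

M(10) = 1077 kN·m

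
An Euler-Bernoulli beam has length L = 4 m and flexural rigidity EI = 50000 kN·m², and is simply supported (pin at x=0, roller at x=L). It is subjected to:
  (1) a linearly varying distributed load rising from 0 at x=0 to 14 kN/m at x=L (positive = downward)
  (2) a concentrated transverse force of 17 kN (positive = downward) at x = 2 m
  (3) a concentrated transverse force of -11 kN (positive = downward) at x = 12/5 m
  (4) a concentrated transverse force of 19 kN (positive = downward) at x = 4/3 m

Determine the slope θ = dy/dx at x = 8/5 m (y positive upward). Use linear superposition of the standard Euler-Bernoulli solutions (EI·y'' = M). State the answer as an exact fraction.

θ(8/5) = -584969/2531250000 rad

Load 1 — triangular load w₀=14 kN/m (0→w₀ over full span):
  θ_1 = -w₀(7L⁴-30L²x²+15x⁴)/(360LEI) = -14·(7·4⁴-30·4²·(8/5)²+15·(8/5)⁴)/(360·4·50000) = -2261/17578125 rad
Load 2 — point force P=17 kN at a=2 m (b=L-a=2):
  θ_2 = -Pb(L²-b²-3x²)/(6LEI)  [x≤a] = -17·2·(4²-2²-3·(8/5)²)/(6·4·50000) = -153/1250000 rad
Load 3 — point force P=-11 kN at a=12/5 m (b=L-a=8/5):
  θ_3 = -Pb(L²-b²-3x²)/(6LEI)  [x≤a] = -(-11)·(8/5)·(4²-(8/5)²-3·(8/5)²)/(6·4·50000) = 33/390625 rad
Load 4 — point force P=19 kN at a=4/3 m (b=L-a=8/3):
  θ_4 = -Pa(2L²-6Lx+3x²+a²)/(6LEI)  [x>a] = -19·(4/3)·(2·4²-6·4·(8/5)+3·(8/5)²+(4/3)²)/(6·4·50000) = -817/12656250 rad
Superposition: θ = Σ θ_i = -584969/2531250000 rad ≈ -0.000231 rad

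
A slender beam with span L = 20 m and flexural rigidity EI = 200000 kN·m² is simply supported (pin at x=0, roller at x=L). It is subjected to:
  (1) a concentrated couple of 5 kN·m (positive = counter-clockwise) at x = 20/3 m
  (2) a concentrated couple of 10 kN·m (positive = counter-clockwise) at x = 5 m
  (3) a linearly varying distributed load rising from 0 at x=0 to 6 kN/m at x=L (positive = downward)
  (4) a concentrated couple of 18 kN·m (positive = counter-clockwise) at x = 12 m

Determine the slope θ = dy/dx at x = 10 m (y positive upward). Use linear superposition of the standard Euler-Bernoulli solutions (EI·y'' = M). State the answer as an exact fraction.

θ(10) = -8141/36000000 rad

Load 1 — applied couple M₀=5 kN·m at a=20/3 m (b=L-a=40/3):
  θ_1 = (M₀x²/(2L)-M₀(x-a)+C₁)/EI  [x>a] with C₁=M₀(3b²-L²)/(6L)=50/9 = (5·10²/(2·20)-5·(10-(20/3))+(50/9))/200000 = 1/144000 rad
Load 2 — applied couple M₀=10 kN·m at a=5 m (b=L-a=15):
  θ_2 = (M₀x²/(2L)-M₀(x-a)+C₁)/EI  [x>a] with C₁=M₀(3b²-L²)/(6L)=275/12 = (10·10²/(2·20)-10·(10-5)+(275/12))/200000 = -1/96000 rad
Load 3 — triangular load w₀=6 kN/m (0→w₀ over full span):
  θ_3 = -w₀(7L⁴-30L²x²+15x⁴)/(360LEI) = -6·(7·20⁴-30·20²·10²+15·10⁴)/(360·20·200000) = -7/24000 rad
Load 4 — applied couple M₀=18 kN·m at a=12 m (b=L-a=8):
  θ_4 = (M₀x²/(2L)+C₁)/EI  [x≤a] with C₁=M₀(3b²-L²)/(6L)=-156/5 = (18·10²/(2·20)+(-156/5))/200000 = 69/1000000 rad
Superposition: θ = Σ θ_i = -8141/36000000 rad ≈ -0.000226 rad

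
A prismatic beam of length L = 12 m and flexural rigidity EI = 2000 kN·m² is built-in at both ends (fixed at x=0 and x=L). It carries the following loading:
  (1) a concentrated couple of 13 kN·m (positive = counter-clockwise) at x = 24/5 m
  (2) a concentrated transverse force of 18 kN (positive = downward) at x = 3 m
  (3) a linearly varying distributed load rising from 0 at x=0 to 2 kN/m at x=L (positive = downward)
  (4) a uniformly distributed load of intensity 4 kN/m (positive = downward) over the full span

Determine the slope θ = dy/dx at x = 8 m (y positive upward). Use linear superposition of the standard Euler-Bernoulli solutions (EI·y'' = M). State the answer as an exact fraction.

θ(8) = 7477/225000 rad

Load 1 — applied couple M₀=13 kN·m at a=24/5 m (b=L-a=36/5):
  θ_1 = (R_Ax²/2 - M_Ax - M₀(x-a))/EI  [x>a] with R_A=39/25, M_A=39/25 = ((39/25)·8²/2 - (39/25)·8 - 13·(8-(24/5)))/2000 = -13/6250 rad
Load 2 — point force P=18 kN at a=3 m (b=L-a=9):
  θ_2 = Pa²(L-x)(2bL-(3b+a)(L-x))/(2L³EI)  [x>a] = 18·3²·(12-8)·(2·9·12-(3·9+3)·(12-8))/(2·12³·2000) = 9/1000 rad
Load 3 — triangular load w₀=2 kN/m (0→w₀ over full span):
  θ_3 = -w₀(2x(L-x)(L-2x)(x+2L)+x²(L-x)²)/(120LEI) = -2·(2·8·(12-8)·(12-2·8)·(8+2·12)+8²·(12-8)²)/(120·12·2000) = 28/5625 rad
Load 4 — uniform load w=4 kN/m over full span:
  θ_4 = -wx(L-x)(L-2x)/(12EI) = -4·8·(12-8)·(12-2·8)/(12·2000) = 8/375 rad
Superposition: θ = Σ θ_i = 7477/225000 rad ≈ 0.033231 rad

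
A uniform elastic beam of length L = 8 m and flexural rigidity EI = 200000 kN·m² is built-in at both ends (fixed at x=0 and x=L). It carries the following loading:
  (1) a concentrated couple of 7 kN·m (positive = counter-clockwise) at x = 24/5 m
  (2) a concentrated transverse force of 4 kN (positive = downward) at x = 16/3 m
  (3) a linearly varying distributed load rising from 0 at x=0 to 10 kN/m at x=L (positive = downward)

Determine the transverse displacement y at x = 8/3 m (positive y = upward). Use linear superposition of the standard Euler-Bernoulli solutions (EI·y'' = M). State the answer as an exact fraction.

Load 1 — applied couple M₀=7 kN·m at a=24/5 m (b=L-a=16/5):
  y_1 = (R_Ax³/6 - M_Ax²/2)/EI  [x≤a] with R_A=63/50, M_A=56/25 = ((63/50)·(8/3)³/6 - (56/25)·(8/3)²/2)/200000 = -14/703125 m
Load 2 — point force P=4 kN at a=16/3 m (b=L-a=8/3):
  y_2 = -Pb²x²(3aL-(3a+b)x)/(6L³EI)  [x≤a] = -4·(8/3)²·(8/3)²·(3·(16/3)·8-(3·(16/3)+(8/3))·(8/3))/(6·8³·200000) = -176/6834375 m
Load 3 — triangular load w₀=10 kN/m (0→w₀ over full span):
  y_3 = -w₀x²(L-x)²(x+2L)/(120LEI) = -10·(8/3)²·(8-(8/3))²·((8/3)+2·8)/(120·8·200000) = -448/2278125 m
Superposition: y = Σ y_i = -41402/170859375 m ≈ -0.000242 m

y(8/3) = -41402/170859375 m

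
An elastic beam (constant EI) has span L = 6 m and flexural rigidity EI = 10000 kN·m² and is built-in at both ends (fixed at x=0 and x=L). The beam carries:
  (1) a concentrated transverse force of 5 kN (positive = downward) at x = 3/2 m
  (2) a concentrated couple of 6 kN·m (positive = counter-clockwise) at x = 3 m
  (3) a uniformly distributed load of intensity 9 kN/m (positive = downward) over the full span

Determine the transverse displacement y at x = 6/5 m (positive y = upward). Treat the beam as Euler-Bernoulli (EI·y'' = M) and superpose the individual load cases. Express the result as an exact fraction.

y(6/5) = -149121/100000000 m

Load 1 — point force P=5 kN at a=3/2 m (b=L-a=9/2):
  y_1 = -Pb²x²(3aL-(3a+b)x)/(6L³EI)  [x≤a] = -5·(9/2)²·(6/5)²·(3·(3/2)·6-(3·(3/2)+(9/2))·(6/5))/(6·6³·10000) = -729/4000000 m
Load 2 — applied couple M₀=6 kN·m at a=3 m (b=L-a=3):
  y_2 = (R_Ax³/6 - M_Ax²/2)/EI  [x≤a] with R_A=3/2, M_A=3/2 = ((3/2)·(6/5)³/6 - (3/2)·(6/5)²/2)/10000 = -81/1250000 m
Load 3 — uniform load w=9 kN/m over full span:
  y_3 = -wx²(L-x)²/(24EI) = -9·(6/5)²·(6-(6/5))²/(24·10000) = -486/390625 m
Superposition: y = Σ y_i = -149121/100000000 m ≈ -0.001491 m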